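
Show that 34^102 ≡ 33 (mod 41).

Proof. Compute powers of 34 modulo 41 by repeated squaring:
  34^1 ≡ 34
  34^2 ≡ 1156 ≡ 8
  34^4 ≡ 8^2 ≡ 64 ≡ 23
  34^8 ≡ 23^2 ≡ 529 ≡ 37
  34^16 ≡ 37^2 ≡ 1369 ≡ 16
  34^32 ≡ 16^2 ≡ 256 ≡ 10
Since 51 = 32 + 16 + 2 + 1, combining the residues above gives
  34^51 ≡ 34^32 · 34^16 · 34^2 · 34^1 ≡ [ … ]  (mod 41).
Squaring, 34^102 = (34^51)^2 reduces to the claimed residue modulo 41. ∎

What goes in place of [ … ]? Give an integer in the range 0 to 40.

34^32 · 34^16 · 34^2 · 34^1 ≡ 10 · 16 · 8 · 34 = 43520.
43520 mod 41 = 19, so 34^51 ≡ 19 (mod 41).

19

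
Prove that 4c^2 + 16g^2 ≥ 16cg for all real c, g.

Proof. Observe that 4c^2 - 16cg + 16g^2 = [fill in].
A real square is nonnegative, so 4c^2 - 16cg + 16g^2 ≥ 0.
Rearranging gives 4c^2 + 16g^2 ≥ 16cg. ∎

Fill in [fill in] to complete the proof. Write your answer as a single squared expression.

(2c - 4g)^2

The leading and trailing coefficients are 2^2 and 4^2, and 16 = 2·2·4, so the trinomial is (2c - 4g)^2.
Hence 4c^2 - 16cg + 16g^2 ≥ 0.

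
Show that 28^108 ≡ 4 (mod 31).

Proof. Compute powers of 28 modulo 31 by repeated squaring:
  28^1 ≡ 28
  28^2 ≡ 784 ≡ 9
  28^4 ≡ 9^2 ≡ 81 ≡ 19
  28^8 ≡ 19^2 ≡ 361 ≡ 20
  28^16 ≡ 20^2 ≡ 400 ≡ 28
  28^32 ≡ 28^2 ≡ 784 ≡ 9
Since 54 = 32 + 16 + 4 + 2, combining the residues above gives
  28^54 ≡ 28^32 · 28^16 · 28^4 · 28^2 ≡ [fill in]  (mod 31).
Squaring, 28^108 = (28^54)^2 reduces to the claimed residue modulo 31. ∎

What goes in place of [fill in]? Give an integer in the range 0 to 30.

Multiply the listed residues: 9 · 28 · 19 · 9 = 252 → 4788 → 43092.
Reducing modulo 31: 43092 = 1390·31 + 2, so 28^54 ≡ 2.

2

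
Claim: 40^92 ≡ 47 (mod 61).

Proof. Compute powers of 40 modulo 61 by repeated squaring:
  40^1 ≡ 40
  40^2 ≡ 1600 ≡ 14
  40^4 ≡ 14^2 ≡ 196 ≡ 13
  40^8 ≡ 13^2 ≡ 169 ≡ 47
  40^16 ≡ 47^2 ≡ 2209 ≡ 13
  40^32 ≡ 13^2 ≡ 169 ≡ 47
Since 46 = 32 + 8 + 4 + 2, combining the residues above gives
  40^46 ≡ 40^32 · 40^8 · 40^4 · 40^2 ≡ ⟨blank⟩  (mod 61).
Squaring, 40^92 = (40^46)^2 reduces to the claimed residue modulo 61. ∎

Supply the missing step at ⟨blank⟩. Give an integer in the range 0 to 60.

Multiply the listed residues: 47 · 47 · 13 · 14 = 2209 → 28717 → 402038.
Reducing modulo 61: 402038 = 6590·61 + 48, so 40^46 ≡ 48.

48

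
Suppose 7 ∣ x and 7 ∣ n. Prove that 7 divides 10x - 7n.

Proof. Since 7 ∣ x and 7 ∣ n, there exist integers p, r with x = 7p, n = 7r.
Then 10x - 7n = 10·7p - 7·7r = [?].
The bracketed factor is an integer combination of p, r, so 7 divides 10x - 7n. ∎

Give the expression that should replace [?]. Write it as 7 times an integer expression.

7(10p - 7r)

Each term has a factor of 7: 10·7p - 7·7r = 7·(10p - 7r).
Since 10p - 7r is an integer, 7 ∣ (10x - 7n).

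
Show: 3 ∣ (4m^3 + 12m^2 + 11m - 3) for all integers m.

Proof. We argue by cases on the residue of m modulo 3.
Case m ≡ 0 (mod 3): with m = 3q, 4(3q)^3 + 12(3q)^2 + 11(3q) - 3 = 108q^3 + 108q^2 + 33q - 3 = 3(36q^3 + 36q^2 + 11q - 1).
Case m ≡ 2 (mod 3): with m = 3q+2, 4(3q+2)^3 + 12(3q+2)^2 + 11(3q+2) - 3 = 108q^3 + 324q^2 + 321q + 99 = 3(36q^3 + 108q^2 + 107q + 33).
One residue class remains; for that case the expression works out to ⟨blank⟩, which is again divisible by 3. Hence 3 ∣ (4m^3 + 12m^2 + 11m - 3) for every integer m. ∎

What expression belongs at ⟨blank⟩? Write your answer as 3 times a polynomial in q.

Only m ≡ 1 (mod 3) is unaccounted for. Put m = 3q+1:
4(3q+1)^3 + 12(3q+1)^2 + 11(3q+1) - 3 expands to 108q^3 + 216q^2 + 141q + 24,
and factoring out 3 leaves 3(36q^3 + 72q^2 + 47q + 8).

3(36q^3 + 72q^2 + 47q + 8)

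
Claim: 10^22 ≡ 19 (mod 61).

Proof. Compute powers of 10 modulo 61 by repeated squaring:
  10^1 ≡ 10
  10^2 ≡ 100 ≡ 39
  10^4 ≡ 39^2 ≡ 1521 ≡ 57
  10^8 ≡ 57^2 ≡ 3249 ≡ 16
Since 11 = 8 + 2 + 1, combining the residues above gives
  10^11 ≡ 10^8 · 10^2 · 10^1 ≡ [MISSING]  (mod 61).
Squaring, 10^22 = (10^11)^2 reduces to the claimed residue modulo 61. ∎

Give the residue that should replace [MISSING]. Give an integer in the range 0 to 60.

18

Multiply the listed residues: 16 · 39 · 10 = 624 → 6240.
Reducing modulo 61: 6240 = 102·61 + 18, so 10^11 ≡ 18.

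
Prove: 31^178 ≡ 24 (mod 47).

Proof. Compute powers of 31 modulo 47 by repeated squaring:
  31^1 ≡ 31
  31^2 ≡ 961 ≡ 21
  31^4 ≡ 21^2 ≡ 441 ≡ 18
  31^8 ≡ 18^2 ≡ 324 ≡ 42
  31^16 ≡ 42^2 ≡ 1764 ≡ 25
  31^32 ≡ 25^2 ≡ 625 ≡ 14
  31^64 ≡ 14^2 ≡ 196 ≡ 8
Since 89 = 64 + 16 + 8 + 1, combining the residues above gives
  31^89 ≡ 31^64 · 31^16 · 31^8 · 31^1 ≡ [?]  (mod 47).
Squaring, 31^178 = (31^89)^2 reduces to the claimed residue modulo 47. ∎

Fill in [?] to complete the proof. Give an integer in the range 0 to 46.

Multiply the listed residues: 8 · 25 · 42 · 31 = 200 → 8400 → 260400.
Reducing modulo 47: 260400 = 5540·47 + 20, so 31^89 ≡ 20.

20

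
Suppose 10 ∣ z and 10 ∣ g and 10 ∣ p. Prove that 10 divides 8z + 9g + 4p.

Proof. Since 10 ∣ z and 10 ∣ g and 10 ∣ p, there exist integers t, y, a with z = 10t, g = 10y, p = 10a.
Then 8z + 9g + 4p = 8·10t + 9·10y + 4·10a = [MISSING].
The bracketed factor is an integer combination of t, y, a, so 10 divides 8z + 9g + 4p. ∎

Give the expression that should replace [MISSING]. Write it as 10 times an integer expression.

Each term has a factor of 10: 8·10t + 9·10y + 4·10a = 10·(4a + 8t + 9y).
Since 4a + 8t + 9y is an integer, 10 ∣ (8z + 9g + 4p).

10(4a + 8t + 9y)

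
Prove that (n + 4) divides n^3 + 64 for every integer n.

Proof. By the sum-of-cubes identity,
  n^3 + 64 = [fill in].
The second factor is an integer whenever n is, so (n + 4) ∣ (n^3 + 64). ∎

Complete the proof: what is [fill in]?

(n + 4)(n^2 - 4n + 16)

Polynomial division of n^3 + 64 by n + 4 leaves remainder 0 and quotient n^2 - 4n + 16.
Hence n^3 + 64 = (n + 4)(n^2 - 4n + 16).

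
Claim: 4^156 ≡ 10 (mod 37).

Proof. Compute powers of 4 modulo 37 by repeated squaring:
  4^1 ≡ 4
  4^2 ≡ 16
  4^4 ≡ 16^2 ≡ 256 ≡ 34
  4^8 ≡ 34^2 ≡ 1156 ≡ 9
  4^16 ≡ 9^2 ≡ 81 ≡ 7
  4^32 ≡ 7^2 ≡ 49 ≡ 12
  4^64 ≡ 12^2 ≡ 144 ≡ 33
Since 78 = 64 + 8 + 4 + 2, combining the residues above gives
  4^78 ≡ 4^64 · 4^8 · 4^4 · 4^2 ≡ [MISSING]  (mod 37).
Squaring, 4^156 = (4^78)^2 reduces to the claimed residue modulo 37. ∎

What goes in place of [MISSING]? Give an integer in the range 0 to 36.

26

Multiply the listed residues: 33 · 9 · 34 · 16 = 297 → 10098 → 161568.
Reducing modulo 37: 161568 = 4366·37 + 26, so 4^78 ≡ 26.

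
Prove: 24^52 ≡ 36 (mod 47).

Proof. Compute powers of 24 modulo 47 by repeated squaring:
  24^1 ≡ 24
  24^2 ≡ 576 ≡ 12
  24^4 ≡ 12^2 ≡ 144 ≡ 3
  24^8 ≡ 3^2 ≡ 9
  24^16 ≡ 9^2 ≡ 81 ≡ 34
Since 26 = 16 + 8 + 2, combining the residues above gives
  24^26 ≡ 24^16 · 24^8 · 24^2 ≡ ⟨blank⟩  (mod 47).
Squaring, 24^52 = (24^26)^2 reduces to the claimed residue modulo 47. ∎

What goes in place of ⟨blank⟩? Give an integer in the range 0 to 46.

6

Multiply the listed residues: 34 · 9 · 12 = 306 → 3672.
Reducing modulo 47: 3672 = 78·47 + 6, so 24^26 ≡ 6.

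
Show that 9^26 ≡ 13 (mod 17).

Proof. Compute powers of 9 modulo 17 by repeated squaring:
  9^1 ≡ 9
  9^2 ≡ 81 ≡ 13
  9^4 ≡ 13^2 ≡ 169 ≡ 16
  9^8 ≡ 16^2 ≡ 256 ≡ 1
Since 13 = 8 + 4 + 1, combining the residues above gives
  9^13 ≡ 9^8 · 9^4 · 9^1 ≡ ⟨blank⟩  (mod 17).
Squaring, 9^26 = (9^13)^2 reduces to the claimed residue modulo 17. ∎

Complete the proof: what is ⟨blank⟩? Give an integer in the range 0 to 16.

9^8 · 9^4 · 9^1 ≡ 1 · 16 · 9 = 144.
144 mod 17 = 8, so 9^13 ≡ 8 (mod 17).

8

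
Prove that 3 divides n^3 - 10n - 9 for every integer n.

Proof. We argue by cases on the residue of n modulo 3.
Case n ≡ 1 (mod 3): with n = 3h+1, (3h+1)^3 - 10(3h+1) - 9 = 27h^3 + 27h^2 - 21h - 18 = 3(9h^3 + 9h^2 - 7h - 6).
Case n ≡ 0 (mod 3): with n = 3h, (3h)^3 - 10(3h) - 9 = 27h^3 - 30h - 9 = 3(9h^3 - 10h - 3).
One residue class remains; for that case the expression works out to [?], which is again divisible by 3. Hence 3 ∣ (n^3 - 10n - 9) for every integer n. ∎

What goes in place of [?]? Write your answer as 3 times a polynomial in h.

3(9h^3 + 18h^2 + 2h - 7)

The residues treated are {1, 0}, so the missing case is n ≡ 2 (mod 3); write n = 3h+2.
Then (3h+2)^3 - 10(3h+2) - 9 = 27h^3 + 54h^2 + 6h - 21 = 3(9h^3 + 18h^2 + 2h - 7).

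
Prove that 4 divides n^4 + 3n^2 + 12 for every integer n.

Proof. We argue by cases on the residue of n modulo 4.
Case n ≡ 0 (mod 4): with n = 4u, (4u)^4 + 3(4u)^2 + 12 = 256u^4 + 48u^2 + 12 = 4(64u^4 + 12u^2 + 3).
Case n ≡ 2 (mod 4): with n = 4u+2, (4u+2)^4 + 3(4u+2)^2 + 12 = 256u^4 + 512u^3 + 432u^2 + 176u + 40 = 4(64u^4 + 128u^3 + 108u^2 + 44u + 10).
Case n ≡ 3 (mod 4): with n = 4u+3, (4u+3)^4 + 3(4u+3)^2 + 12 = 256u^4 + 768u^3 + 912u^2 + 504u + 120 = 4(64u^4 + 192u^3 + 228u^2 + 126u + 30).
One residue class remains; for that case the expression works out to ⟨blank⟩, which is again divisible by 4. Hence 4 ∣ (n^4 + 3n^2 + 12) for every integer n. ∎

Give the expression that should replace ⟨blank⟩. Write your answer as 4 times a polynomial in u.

The residues treated are {0, 2, 3}, so the missing case is n ≡ 1 (mod 4); write n = 4u+1.
Then (4u+1)^4 + 3(4u+1)^2 + 12 = 256u^4 + 256u^3 + 144u^2 + 40u + 16 = 4(64u^4 + 64u^3 + 36u^2 + 10u + 4).

4(64u^4 + 64u^3 + 36u^2 + 10u + 4)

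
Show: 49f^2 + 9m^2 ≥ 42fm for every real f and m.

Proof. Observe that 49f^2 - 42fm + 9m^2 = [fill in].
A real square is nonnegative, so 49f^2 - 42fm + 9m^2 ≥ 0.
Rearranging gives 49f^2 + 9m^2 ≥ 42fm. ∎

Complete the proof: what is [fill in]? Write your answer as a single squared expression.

49f^2 - 42fm + 9m^2 is a perfect-square trinomial: the outer terms are (7f)^2 and (3m)^2, and the cross term is -2·7f·3m.
So 49f^2 - 42fm + 9m^2 = (7f - 3m)^2 ≥ 0.

(7f - 3m)^2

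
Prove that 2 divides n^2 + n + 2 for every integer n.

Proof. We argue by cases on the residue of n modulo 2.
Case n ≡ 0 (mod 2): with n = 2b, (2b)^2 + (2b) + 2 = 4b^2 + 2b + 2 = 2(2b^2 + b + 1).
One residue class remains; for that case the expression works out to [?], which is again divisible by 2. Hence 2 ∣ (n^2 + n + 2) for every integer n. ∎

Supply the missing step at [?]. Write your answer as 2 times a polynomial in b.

Only n ≡ 1 (mod 2) is unaccounted for. Put n = 2b+1:
(2b+1)^2 + (2b+1) + 2 expands to 4b^2 + 6b + 4,
and factoring out 2 leaves 2(2b^2 + 3b + 2).

2(2b^2 + 3b + 2)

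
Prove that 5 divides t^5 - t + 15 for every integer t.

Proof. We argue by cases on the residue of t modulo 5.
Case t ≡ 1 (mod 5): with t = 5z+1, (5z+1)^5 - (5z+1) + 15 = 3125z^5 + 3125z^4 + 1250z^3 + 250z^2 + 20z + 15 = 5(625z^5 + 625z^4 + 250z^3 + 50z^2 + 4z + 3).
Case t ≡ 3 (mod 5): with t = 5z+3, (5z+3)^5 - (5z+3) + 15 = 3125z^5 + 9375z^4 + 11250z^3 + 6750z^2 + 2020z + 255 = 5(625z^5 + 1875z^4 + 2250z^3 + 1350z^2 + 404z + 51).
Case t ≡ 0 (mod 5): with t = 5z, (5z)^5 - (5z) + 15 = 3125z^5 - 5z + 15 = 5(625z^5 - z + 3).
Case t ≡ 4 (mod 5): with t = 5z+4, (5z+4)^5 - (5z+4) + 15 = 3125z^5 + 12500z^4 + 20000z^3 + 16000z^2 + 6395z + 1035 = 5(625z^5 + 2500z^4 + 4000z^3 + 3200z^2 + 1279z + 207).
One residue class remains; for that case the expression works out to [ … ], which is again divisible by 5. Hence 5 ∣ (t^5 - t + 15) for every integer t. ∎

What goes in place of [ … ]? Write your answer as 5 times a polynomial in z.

Only t ≡ 2 (mod 5) is unaccounted for. Put t = 5z+2:
(5z+2)^5 - (5z+2) + 15 expands to 3125z^5 + 6250z^4 + 5000z^3 + 2000z^2 + 395z + 45,
and factoring out 5 leaves 5(625z^5 + 1250z^4 + 1000z^3 + 400z^2 + 79z + 9).

5(625z^5 + 1250z^4 + 1000z^3 + 400z^2 + 79z + 9)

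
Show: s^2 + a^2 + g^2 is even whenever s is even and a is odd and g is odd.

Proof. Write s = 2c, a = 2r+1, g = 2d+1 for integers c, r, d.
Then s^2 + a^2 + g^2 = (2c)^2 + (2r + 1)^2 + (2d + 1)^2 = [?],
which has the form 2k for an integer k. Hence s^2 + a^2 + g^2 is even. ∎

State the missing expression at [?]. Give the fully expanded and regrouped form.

2(2c^2 + 2d^2 + 2d + 2r^2 + 2r + 1)

Expanding: (2c)^2 + (2r + 1)^2 + (2d + 1)^2 = 4c^2 + 4d^2 + 4d + 4r^2 + 4r + 2.
Every term is even; pulling out the factor of 2 gives 2(2c^2 + 2d^2 + 2d + 2r^2 + 2r + 1).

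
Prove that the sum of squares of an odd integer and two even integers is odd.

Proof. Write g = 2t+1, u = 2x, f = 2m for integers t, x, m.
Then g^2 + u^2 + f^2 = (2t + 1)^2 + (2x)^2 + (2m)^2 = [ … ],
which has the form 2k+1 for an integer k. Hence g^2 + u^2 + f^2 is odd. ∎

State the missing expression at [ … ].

2(2m^2 + 2t^2 + 2t + 2x^2) + 1

(2t + 1)^2 + (2x)^2 + (2m)^2 = 4m^2 + 4t^2 + 4t + 4x^2 + 1
= 2(2m^2 + 2t^2 + 2t + 2x^2) + 1.
Since 2m^2 + 2t^2 + 2t + 2x^2 is an integer, the sum of squares is of the form 2k+1 for an integer k.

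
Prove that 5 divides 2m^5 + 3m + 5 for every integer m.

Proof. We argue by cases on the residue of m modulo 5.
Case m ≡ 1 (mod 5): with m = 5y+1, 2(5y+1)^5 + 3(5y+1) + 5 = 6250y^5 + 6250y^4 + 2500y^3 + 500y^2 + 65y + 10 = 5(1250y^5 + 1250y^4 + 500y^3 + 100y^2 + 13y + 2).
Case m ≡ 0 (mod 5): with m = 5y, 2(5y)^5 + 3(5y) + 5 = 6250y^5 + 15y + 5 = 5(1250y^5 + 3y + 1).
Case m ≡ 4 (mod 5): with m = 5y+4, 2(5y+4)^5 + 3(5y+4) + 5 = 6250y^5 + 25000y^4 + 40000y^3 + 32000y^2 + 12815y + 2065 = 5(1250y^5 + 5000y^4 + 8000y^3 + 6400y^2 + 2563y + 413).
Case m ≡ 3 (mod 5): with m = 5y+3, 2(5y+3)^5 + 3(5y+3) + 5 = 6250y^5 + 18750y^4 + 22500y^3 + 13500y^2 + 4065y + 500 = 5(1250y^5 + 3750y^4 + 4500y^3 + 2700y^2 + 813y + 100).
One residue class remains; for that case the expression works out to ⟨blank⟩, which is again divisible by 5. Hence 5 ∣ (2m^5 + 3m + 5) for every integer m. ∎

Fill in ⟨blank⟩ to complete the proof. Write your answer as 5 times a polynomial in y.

5(1250y^5 + 2500y^4 + 2000y^3 + 800y^2 + 163y + 15)

The residues treated are {1, 0, 4, 3}, so the missing case is m ≡ 2 (mod 5); write m = 5y+2.
Then 2(5y+2)^5 + 3(5y+2) + 5 = 6250y^5 + 12500y^4 + 10000y^3 + 4000y^2 + 815y + 75 = 5(1250y^5 + 2500y^4 + 2000y^3 + 800y^2 + 163y + 15).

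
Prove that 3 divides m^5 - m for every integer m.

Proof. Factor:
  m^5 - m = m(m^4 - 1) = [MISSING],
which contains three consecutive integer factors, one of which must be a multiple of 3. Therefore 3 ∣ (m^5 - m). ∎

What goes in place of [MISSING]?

(m - 1)m(m + 1)(m^2 + 1)

m^4 - 1 = (m^2 - 1)(m^2 + 1), and m^2 - 1 = (m-1)(m+1).
So m(m^4 - 1) = (m - 1)m(m + 1)(m^2 + 1).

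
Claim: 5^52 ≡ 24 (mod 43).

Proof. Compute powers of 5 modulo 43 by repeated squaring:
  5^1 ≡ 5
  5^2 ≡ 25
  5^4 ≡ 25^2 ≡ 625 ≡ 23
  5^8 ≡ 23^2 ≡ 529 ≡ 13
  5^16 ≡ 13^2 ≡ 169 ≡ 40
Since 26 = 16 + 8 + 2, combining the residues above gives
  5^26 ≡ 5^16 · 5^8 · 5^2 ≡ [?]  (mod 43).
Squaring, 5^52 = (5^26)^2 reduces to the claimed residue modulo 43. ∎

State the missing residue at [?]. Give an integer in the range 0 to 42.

5^16 · 5^8 · 5^2 ≡ 40 · 13 · 25 = 13000.
13000 mod 43 = 14, so 5^26 ≡ 14 (mod 43).

14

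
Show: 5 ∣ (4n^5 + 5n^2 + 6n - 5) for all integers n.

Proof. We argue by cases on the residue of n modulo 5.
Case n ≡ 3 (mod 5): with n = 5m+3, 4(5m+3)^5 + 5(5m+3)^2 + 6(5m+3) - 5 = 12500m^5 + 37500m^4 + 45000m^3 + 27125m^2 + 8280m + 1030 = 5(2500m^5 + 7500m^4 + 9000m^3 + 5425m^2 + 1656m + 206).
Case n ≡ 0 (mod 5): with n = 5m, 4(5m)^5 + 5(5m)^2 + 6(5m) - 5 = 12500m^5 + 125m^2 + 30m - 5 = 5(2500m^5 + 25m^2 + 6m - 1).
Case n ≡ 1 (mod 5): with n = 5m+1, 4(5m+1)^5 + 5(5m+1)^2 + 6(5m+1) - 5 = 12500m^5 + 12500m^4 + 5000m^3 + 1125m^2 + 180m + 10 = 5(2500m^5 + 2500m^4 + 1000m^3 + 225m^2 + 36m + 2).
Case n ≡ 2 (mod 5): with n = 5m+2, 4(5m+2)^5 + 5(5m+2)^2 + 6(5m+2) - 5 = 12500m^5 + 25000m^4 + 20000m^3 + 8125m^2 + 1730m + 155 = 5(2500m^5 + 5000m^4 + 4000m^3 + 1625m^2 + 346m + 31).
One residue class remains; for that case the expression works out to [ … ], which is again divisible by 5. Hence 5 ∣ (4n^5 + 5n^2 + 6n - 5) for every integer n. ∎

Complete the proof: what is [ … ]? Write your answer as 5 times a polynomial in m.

5(2500m^5 + 10000m^4 + 16000m^3 + 12825m^2 + 5166m + 839)

The residues treated are {3, 0, 1, 2}, so the missing case is n ≡ 4 (mod 5); write n = 5m+4.
Then 4(5m+4)^5 + 5(5m+4)^2 + 6(5m+4) - 5 = 12500m^5 + 50000m^4 + 80000m^3 + 64125m^2 + 25830m + 4195 = 5(2500m^5 + 10000m^4 + 16000m^3 + 12825m^2 + 5166m + 839).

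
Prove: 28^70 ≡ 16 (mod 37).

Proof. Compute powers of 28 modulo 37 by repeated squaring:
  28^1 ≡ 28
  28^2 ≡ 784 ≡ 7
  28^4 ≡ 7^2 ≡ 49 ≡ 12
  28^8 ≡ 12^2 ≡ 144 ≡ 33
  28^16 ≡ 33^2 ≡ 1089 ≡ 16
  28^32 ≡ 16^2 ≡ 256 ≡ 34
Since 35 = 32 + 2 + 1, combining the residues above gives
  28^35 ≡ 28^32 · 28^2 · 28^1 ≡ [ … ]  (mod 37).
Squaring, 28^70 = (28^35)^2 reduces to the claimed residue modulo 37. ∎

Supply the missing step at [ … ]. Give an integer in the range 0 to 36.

4

Multiply the listed residues: 34 · 7 · 28 = 238 → 6664.
Reducing modulo 37: 6664 = 180·37 + 4, so 28^35 ≡ 4.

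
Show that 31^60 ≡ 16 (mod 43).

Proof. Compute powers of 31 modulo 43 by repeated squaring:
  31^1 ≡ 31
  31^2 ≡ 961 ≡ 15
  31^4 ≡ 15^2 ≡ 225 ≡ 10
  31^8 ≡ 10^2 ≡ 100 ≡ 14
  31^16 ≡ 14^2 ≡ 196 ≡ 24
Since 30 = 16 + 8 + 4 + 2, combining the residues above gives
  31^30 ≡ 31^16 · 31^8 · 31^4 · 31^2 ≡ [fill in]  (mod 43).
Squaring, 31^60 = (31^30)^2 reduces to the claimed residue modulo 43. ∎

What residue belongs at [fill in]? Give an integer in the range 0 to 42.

Multiply the listed residues: 24 · 14 · 10 · 15 = 336 → 3360 → 50400.
Reducing modulo 43: 50400 = 1172·43 + 4, so 31^30 ≡ 4.

4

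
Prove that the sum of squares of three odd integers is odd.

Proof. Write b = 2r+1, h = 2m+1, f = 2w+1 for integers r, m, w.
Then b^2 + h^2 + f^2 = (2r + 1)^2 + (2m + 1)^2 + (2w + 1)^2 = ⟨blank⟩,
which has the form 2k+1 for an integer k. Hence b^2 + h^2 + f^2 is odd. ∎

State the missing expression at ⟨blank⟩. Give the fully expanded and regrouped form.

2(2m^2 + 2m + 2r^2 + 2r + 2w^2 + 2w + 1) + 1

(2r + 1)^2 + (2m + 1)^2 + (2w + 1)^2 = 4m^2 + 4m + 4r^2 + 4r + 4w^2 + 4w + 3
= 2(2m^2 + 2m + 2r^2 + 2r + 2w^2 + 2w + 1) + 1.
Since 2m^2 + 2m + 2r^2 + 2r + 2w^2 + 2w + 1 is an integer, the sum of squares is of the form 2k+1 for an integer k.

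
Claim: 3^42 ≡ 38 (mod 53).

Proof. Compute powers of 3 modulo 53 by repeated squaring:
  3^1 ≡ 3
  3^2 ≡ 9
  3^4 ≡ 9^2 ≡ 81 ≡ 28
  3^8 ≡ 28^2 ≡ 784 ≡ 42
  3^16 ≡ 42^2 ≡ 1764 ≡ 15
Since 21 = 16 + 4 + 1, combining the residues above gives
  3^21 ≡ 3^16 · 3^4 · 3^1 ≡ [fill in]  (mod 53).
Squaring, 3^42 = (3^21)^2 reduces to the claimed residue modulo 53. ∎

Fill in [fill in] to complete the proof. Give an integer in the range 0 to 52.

41

Multiply the listed residues: 15 · 28 · 3 = 420 → 1260.
Reducing modulo 53: 1260 = 23·53 + 41, so 3^21 ≡ 41.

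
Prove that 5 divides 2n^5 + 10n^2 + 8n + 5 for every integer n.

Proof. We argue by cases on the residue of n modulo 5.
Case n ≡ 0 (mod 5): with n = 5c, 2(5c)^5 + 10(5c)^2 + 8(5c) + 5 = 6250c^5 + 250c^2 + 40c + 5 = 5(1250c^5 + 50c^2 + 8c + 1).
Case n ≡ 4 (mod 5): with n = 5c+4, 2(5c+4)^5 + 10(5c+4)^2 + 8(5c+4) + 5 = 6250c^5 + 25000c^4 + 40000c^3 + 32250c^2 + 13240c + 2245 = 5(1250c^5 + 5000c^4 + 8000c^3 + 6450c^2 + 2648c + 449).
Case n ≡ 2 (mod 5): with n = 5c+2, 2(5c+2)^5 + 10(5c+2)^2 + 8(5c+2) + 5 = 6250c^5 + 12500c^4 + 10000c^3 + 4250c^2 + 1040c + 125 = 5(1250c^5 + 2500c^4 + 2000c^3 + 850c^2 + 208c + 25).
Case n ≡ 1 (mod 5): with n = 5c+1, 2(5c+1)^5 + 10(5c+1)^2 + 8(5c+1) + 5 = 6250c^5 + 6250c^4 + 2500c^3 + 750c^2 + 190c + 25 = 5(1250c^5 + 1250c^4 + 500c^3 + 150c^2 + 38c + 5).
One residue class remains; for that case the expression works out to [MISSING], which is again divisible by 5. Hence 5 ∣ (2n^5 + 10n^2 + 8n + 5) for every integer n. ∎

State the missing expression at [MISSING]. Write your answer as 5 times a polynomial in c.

5(1250c^5 + 3750c^4 + 4500c^3 + 2750c^2 + 878c + 121)

Only n ≡ 3 (mod 5) is unaccounted for. Put n = 5c+3:
2(5c+3)^5 + 10(5c+3)^2 + 8(5c+3) + 5 expands to 6250c^5 + 18750c^4 + 22500c^3 + 13750c^2 + 4390c + 605,
and factoring out 5 leaves 5(1250c^5 + 3750c^4 + 4500c^3 + 2750c^2 + 878c + 121).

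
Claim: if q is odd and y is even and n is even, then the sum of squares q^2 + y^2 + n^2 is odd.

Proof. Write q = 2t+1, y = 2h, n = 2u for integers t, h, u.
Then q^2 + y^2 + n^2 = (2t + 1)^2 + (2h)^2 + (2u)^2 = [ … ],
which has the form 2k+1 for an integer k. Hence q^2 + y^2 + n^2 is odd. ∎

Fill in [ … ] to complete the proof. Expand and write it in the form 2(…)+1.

(2t + 1)^2 + (2h)^2 + (2u)^2 = 4h^2 + 4t^2 + 4t + 4u^2 + 1
= 2(2h^2 + 2t^2 + 2t + 2u^2) + 1.
Since 2h^2 + 2t^2 + 2t + 2u^2 is an integer, the sum of squares is of the form 2k+1 for an integer k.

2(2h^2 + 2t^2 + 2t + 2u^2) + 1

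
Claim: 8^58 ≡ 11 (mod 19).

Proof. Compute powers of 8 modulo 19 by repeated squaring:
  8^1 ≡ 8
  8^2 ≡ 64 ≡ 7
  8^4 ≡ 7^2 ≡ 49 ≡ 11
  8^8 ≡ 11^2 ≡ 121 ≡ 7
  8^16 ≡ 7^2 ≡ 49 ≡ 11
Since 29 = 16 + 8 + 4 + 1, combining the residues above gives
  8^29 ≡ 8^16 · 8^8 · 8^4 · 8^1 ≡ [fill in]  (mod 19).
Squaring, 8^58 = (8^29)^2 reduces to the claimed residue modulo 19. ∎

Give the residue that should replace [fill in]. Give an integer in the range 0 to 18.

8^16 · 8^8 · 8^4 · 8^1 ≡ 11 · 7 · 11 · 8 = 6776.
6776 mod 19 = 12, so 8^29 ≡ 12 (mod 19).

12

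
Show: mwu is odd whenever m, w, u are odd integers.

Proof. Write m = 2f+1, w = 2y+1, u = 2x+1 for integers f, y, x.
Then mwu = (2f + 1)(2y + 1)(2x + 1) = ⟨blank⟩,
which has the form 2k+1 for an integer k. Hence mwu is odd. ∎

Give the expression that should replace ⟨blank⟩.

2(4fxy + 2fx + 2fy + f + 2xy + x + y) + 1

(2f + 1)(2y + 1)(2x + 1) = 8fxy + 4fx + 4fy + 2f + 4xy + 2x + 2y + 1
= 2(4fxy + 2fx + 2fy + f + 2xy + x + y) + 1.
Since 4fxy + 2fx + 2fy + f + 2xy + x + y is an integer, the product is of the form 2k+1 for an integer k.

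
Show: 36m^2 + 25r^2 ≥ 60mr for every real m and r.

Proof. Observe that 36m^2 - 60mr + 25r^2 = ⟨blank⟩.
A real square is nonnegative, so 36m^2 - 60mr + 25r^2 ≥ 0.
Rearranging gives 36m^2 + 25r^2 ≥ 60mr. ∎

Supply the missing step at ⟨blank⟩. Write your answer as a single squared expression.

(6m - 5r)^2

36m^2 - 60mr + 25r^2 is a perfect-square trinomial: the outer terms are (6m)^2 and (5r)^2, and the cross term is -2·6m·5r.
So 36m^2 - 60mr + 25r^2 = (6m - 5r)^2 ≥ 0.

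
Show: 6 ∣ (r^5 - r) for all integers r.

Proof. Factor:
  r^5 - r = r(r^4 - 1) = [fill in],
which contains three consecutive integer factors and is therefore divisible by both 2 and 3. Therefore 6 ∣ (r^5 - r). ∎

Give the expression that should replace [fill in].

r^4 - 1 = (r^2 - 1)(r^2 + 1), and r^2 - 1 = (r-1)(r+1).
So r(r^4 - 1) = (r - 1)r(r + 1)(r^2 + 1).

(r - 1)r(r + 1)(r^2 + 1)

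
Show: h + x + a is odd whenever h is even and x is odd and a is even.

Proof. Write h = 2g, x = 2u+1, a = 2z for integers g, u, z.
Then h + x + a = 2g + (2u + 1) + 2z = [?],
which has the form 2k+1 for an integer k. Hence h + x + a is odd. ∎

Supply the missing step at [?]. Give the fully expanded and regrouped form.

2g + (2u + 1) + 2z = 2g + 2u + 2z + 1
= 2(g + u + z) + 1.
Since g + u + z is an integer, the sum is of the form 2k+1 for an integer k.

2(g + u + z) + 1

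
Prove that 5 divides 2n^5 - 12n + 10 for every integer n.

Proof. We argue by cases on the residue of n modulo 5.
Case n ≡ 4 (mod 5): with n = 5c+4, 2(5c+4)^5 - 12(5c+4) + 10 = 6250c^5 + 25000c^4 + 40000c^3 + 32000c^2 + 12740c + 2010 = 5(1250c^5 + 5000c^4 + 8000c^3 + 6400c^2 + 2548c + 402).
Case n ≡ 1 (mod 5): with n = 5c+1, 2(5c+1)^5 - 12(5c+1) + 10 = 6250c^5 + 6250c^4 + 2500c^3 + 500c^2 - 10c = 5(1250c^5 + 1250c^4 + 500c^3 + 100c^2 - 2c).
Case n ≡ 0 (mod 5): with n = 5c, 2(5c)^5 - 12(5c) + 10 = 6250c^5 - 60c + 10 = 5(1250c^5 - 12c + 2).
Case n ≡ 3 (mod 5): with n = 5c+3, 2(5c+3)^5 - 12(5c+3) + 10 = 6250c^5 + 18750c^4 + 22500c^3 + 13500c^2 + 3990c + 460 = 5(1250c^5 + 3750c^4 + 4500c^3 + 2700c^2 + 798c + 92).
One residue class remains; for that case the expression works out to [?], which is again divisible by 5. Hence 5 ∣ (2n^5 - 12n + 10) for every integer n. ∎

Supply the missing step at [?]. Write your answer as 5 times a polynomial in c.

5(1250c^5 + 2500c^4 + 2000c^3 + 800c^2 + 148c + 10)

Only n ≡ 2 (mod 5) is unaccounted for. Put n = 5c+2:
2(5c+2)^5 - 12(5c+2) + 10 expands to 6250c^5 + 12500c^4 + 10000c^3 + 4000c^2 + 740c + 50,
and factoring out 5 leaves 5(1250c^5 + 2500c^4 + 2000c^3 + 800c^2 + 148c + 10).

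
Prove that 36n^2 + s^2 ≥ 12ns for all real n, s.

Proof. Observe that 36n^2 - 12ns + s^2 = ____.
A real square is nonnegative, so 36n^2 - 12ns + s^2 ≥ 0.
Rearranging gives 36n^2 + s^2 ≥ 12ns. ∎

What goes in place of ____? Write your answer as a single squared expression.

36n^2 - 12ns + s^2 is a perfect-square trinomial: the outer terms are (6n)^2 and (s)^2, and the cross term is -2·6n·s.
So 36n^2 - 12ns + s^2 = (6n - s)^2 ≥ 0.

(6n - s)^2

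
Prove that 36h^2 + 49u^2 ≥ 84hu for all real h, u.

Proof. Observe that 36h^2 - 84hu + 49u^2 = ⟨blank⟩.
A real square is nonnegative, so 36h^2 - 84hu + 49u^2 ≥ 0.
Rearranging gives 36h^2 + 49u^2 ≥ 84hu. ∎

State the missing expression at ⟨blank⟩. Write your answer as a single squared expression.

(6h - 7u)^2

36h^2 - 84hu + 49u^2 is a perfect-square trinomial: the outer terms are (6h)^2 and (7u)^2, and the cross term is -2·6h·7u.
So 36h^2 - 84hu + 49u^2 = (6h - 7u)^2 ≥ 0.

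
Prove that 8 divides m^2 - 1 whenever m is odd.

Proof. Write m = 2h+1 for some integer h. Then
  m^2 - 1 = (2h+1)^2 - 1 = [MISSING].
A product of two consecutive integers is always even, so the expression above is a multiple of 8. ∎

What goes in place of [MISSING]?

4h(h + 1)

(2h+1)^2 - 1 = 4h^2 + 4h + 1 - 1 = 4h^2 + 4h = 4h(h+1).
Since h and h+1 are consecutive, h(h+1) is even, and 4·(even) is a multiple of 8.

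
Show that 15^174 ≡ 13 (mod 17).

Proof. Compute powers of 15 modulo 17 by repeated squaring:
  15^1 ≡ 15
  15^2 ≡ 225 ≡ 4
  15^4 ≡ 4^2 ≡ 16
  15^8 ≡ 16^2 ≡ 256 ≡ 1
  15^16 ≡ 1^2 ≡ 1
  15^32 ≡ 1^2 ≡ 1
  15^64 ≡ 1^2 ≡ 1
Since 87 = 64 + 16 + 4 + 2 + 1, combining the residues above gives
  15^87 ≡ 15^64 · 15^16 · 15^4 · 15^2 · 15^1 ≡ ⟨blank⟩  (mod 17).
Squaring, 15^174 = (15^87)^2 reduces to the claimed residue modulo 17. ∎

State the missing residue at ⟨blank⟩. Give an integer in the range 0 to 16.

8

15^64 · 15^16 · 15^4 · 15^2 · 15^1 ≡ 1 · 1 · 16 · 4 · 15 = 960.
960 mod 17 = 8, so 15^87 ≡ 8 (mod 17).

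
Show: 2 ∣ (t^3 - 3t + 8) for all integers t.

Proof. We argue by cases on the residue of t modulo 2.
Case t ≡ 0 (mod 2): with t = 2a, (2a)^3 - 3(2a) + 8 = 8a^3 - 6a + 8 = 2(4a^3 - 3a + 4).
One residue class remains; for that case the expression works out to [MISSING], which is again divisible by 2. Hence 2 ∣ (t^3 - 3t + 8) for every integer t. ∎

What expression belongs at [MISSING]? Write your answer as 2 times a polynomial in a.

2(4a^3 + 6a^2 + 3)

Only t ≡ 1 (mod 2) is unaccounted for. Put t = 2a+1:
(2a+1)^3 - 3(2a+1) + 8 expands to 8a^3 + 12a^2 + 6,
and factoring out 2 leaves 2(4a^3 + 6a^2 + 3).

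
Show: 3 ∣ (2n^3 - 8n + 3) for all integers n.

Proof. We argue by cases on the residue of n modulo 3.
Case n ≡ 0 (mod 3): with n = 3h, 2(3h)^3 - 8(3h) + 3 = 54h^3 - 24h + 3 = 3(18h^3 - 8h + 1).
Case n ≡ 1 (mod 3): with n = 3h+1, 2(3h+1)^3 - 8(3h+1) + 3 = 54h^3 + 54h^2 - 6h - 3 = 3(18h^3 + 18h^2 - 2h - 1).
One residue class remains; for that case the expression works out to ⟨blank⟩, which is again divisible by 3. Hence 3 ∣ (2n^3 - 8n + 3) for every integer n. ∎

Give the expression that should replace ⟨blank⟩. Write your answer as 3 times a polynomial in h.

Only n ≡ 2 (mod 3) is unaccounted for. Put n = 3h+2:
2(3h+2)^3 - 8(3h+2) + 3 expands to 54h^3 + 108h^2 + 48h + 3,
and factoring out 3 leaves 3(18h^3 + 36h^2 + 16h + 1).

3(18h^3 + 36h^2 + 16h + 1)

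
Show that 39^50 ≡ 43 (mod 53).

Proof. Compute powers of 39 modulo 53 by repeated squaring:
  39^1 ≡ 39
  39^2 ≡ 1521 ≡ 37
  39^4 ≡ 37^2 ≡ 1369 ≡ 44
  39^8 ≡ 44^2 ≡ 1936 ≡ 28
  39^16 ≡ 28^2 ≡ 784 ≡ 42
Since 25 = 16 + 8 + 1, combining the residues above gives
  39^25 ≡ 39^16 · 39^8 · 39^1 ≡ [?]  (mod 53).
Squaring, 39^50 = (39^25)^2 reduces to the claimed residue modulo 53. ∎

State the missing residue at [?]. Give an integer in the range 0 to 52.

19

Multiply the listed residues: 42 · 28 · 39 = 1176 → 45864.
Reducing modulo 53: 45864 = 865·53 + 19, so 39^25 ≡ 19.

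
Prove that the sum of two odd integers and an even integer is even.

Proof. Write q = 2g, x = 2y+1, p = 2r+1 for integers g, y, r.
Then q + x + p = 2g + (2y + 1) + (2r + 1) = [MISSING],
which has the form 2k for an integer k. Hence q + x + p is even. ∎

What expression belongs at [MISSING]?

2(g + r + y + 1)

Expanding: 2g + (2y + 1) + (2r + 1) = 2g + 2r + 2y + 2.
Every term is even; pulling out the factor of 2 gives 2(g + r + y + 1).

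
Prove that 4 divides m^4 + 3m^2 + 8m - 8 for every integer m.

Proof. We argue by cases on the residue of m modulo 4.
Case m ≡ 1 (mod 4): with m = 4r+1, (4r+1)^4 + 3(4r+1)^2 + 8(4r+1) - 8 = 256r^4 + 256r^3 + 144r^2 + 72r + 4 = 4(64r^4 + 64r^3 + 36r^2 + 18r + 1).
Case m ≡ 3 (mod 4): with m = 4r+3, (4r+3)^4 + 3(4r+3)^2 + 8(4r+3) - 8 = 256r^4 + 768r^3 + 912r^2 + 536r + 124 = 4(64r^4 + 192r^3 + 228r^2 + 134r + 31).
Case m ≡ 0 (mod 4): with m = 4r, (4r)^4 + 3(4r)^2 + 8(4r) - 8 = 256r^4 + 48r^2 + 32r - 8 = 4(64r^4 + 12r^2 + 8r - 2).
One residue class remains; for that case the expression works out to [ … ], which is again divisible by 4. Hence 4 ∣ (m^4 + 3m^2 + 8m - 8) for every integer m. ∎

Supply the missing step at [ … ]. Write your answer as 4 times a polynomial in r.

Only m ≡ 2 (mod 4) is unaccounted for. Put m = 4r+2:
(4r+2)^4 + 3(4r+2)^2 + 8(4r+2) - 8 expands to 256r^4 + 512r^3 + 432r^2 + 208r + 36,
and factoring out 4 leaves 4(64r^4 + 128r^3 + 108r^2 + 52r + 9).

4(64r^4 + 128r^3 + 108r^2 + 52r + 9)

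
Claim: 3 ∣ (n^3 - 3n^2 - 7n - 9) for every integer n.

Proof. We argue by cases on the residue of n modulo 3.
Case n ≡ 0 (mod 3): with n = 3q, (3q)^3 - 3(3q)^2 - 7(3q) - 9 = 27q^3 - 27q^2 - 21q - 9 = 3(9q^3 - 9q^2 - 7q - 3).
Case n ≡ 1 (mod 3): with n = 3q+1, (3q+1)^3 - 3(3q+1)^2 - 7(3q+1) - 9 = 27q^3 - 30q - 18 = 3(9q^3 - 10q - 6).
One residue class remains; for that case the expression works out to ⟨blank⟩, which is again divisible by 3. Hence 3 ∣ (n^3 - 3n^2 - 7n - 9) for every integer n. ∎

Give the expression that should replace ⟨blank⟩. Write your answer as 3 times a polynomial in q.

The residues treated are {0, 1}, so the missing case is n ≡ 2 (mod 3); write n = 3q+2.
Then (3q+2)^3 - 3(3q+2)^2 - 7(3q+2) - 9 = 27q^3 + 27q^2 - 21q - 27 = 3(9q^3 + 9q^2 - 7q - 9).

3(9q^3 + 9q^2 - 7q - 9)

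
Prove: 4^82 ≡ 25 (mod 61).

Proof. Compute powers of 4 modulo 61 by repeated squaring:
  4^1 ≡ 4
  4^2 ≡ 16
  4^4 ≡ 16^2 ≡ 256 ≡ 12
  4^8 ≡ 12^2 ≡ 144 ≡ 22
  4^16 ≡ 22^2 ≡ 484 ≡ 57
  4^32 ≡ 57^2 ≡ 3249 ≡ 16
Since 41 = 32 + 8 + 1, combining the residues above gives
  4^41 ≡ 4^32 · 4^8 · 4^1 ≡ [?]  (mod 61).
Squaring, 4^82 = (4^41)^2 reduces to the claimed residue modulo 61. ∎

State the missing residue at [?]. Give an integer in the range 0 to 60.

5

Multiply the listed residues: 16 · 22 · 4 = 352 → 1408.
Reducing modulo 61: 1408 = 23·61 + 5, so 4^41 ≡ 5.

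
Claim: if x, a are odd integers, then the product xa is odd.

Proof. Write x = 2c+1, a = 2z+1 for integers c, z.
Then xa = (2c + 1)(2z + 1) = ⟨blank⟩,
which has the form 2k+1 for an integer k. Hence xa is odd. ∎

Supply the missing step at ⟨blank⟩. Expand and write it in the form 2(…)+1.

(2c + 1)(2z + 1) = 4cz + 2c + 2z + 1
= 2(2cz + c + z) + 1.
Since 2cz + c + z is an integer, the product is of the form 2k+1 for an integer k.

2(2cz + c + z) + 1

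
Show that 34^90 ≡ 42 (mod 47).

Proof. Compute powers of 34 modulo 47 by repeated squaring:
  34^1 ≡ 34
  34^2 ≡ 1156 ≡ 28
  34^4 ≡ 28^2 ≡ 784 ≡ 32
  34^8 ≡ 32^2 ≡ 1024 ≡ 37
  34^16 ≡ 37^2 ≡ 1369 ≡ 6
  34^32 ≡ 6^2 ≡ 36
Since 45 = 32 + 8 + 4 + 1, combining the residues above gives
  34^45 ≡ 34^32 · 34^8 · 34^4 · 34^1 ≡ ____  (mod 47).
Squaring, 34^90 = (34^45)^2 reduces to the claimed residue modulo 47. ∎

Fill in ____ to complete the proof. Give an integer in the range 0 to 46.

34^32 · 34^8 · 34^4 · 34^1 ≡ 36 · 37 · 32 · 34 = 1449216.
1449216 mod 47 = 18, so 34^45 ≡ 18 (mod 47).

18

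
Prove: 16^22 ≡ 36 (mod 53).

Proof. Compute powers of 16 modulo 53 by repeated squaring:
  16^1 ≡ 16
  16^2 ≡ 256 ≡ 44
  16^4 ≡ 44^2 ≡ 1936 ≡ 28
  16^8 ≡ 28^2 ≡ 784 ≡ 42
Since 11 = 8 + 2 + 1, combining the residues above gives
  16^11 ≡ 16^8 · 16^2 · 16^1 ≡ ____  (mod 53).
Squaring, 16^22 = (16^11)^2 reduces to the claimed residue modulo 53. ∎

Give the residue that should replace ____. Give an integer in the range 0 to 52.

47

16^8 · 16^2 · 16^1 ≡ 42 · 44 · 16 = 29568.
29568 mod 53 = 47, so 16^11 ≡ 47 (mod 53).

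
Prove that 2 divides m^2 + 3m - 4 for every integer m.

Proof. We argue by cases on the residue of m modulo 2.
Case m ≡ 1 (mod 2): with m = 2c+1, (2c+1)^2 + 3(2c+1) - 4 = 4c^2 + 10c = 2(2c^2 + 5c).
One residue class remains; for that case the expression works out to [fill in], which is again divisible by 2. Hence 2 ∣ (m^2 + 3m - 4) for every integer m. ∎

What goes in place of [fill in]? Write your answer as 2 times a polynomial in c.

2(2c^2 + 3c - 2)

The residues treated are {1}, so the missing case is m ≡ 0 (mod 2); write m = 2c.
Then (2c)^2 + 3(2c) - 4 = 4c^2 + 6c - 4 = 2(2c^2 + 3c - 2).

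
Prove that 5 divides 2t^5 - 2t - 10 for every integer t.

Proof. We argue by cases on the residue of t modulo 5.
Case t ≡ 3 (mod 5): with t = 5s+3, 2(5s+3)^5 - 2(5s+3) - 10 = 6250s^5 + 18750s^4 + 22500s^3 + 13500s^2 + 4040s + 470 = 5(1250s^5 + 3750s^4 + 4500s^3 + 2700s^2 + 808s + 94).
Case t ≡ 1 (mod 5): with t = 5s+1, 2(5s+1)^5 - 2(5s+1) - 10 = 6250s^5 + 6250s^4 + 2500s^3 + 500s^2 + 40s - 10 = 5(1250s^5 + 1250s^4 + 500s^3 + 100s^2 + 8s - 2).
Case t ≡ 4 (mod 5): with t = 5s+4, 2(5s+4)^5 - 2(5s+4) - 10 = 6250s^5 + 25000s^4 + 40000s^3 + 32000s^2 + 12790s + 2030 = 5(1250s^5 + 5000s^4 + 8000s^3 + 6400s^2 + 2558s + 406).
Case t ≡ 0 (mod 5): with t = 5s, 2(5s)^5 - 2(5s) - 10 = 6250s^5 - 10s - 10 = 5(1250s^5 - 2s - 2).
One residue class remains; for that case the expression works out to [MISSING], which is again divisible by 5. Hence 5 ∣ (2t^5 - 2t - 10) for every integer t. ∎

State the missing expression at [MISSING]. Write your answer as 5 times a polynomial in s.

5(1250s^5 + 2500s^4 + 2000s^3 + 800s^2 + 158s + 10)

The residues treated are {3, 1, 4, 0}, so the missing case is t ≡ 2 (mod 5); write t = 5s+2.
Then 2(5s+2)^5 - 2(5s+2) - 10 = 6250s^5 + 12500s^4 + 10000s^3 + 4000s^2 + 790s + 50 = 5(1250s^5 + 2500s^4 + 2000s^3 + 800s^2 + 158s + 10).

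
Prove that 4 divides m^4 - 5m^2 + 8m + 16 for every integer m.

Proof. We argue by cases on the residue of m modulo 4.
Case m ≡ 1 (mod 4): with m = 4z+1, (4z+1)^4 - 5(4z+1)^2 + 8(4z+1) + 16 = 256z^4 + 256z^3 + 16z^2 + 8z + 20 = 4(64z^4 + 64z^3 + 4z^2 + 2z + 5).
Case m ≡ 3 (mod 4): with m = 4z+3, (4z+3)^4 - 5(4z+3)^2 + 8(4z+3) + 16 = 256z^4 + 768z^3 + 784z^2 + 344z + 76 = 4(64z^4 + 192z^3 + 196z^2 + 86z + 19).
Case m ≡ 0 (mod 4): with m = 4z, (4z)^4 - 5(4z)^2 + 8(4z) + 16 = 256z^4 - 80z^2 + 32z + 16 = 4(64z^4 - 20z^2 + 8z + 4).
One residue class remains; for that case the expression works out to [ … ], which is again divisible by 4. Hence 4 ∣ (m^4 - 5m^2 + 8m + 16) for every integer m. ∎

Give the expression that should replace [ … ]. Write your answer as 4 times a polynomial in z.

4(64z^4 + 128z^3 + 76z^2 + 20z + 7)

The residues treated are {1, 3, 0}, so the missing case is m ≡ 2 (mod 4); write m = 4z+2.
Then (4z+2)^4 - 5(4z+2)^2 + 8(4z+2) + 16 = 256z^4 + 512z^3 + 304z^2 + 80z + 28 = 4(64z^4 + 128z^3 + 76z^2 + 20z + 7).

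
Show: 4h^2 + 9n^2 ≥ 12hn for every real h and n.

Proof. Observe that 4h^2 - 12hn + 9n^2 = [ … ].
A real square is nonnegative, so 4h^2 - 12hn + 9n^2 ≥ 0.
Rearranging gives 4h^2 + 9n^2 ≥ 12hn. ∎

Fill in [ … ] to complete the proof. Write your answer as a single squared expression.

4h^2 - 12hn + 9n^2 is a perfect-square trinomial: the outer terms are (2h)^2 and (3n)^2, and the cross term is -2·2h·3n.
So 4h^2 - 12hn + 9n^2 = (2h - 3n)^2 ≥ 0.

(2h - 3n)^2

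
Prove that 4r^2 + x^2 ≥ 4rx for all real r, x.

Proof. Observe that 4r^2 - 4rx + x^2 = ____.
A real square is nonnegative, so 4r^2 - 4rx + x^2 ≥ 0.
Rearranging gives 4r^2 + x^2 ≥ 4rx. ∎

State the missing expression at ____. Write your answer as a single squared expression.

The leading and trailing coefficients are 2^2 and 1^2, and 4 = 2·2·1, so the trinomial is (2r - x)^2.
Hence 4r^2 - 4rx + x^2 ≥ 0.

(2r - x)^2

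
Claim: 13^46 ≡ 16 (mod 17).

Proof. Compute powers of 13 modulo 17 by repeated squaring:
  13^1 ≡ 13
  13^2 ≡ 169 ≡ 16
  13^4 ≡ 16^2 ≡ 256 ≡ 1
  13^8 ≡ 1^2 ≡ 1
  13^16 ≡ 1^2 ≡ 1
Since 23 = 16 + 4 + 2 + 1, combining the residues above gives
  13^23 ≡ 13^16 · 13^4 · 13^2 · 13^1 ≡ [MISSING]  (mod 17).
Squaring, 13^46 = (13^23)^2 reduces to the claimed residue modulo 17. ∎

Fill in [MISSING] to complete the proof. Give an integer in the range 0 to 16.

4

13^16 · 13^4 · 13^2 · 13^1 ≡ 1 · 1 · 16 · 13 = 208.
208 mod 17 = 4, so 13^23 ≡ 4 (mod 17).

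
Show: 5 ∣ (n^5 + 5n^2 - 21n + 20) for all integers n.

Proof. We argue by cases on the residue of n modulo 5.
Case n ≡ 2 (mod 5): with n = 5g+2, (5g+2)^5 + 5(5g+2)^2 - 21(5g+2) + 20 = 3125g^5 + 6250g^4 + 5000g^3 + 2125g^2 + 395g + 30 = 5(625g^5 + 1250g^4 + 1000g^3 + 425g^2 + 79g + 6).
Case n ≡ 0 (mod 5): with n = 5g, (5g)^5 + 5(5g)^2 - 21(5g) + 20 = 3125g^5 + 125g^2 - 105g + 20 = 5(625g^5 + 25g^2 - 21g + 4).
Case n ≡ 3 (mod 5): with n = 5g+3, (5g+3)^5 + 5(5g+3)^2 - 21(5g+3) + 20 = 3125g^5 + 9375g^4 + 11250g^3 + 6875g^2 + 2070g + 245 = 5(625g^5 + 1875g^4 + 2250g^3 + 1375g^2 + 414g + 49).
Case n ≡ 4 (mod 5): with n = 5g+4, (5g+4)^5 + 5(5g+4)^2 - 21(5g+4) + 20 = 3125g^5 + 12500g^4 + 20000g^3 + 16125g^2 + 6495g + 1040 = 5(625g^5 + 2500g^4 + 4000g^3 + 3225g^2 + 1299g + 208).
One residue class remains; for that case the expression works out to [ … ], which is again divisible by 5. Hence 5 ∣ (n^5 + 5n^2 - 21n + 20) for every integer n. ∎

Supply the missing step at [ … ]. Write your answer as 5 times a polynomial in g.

The residues treated are {2, 0, 3, 4}, so the missing case is n ≡ 1 (mod 5); write n = 5g+1.
Then (5g+1)^5 + 5(5g+1)^2 - 21(5g+1) + 20 = 3125g^5 + 3125g^4 + 1250g^3 + 375g^2 - 30g + 5 = 5(625g^5 + 625g^4 + 250g^3 + 75g^2 - 6g + 1).

5(625g^5 + 625g^4 + 250g^3 + 75g^2 - 6g + 1)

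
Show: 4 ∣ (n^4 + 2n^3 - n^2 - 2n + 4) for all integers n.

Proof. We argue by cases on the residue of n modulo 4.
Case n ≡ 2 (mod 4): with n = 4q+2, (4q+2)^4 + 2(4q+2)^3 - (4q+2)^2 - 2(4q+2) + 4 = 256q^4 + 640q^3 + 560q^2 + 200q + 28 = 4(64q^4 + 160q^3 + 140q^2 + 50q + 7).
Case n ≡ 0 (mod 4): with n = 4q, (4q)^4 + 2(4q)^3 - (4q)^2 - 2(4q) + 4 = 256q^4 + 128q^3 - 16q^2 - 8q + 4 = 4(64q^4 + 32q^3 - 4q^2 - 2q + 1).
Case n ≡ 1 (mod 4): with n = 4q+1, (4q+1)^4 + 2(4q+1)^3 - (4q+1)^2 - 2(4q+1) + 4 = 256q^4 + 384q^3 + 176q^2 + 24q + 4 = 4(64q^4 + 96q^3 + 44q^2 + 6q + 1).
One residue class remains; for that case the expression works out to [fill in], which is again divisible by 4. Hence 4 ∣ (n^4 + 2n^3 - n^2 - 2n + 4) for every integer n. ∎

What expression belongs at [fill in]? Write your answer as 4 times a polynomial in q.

Only n ≡ 3 (mod 4) is unaccounted for. Put n = 4q+3:
(4q+3)^4 + 2(4q+3)^3 - (4q+3)^2 - 2(4q+3) + 4 expands to 256q^4 + 896q^3 + 1136q^2 + 616q + 124,
and factoring out 4 leaves 4(64q^4 + 224q^3 + 284q^2 + 154q + 31).

4(64q^4 + 224q^3 + 284q^2 + 154q + 31)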